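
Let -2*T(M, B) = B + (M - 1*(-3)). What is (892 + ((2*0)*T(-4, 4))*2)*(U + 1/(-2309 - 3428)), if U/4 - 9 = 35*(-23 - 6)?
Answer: -20592434588/5737 ≈ -3.5894e+6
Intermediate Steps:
U = -4024 (U = 36 + 4*(35*(-23 - 6)) = 36 + 4*(35*(-29)) = 36 + 4*(-1015) = 36 - 4060 = -4024)
T(M, B) = -3/2 - B/2 - M/2 (T(M, B) = -(B + (M - 1*(-3)))/2 = -(B + (M + 3))/2 = -(B + (3 + M))/2 = -(3 + B + M)/2 = -3/2 - B/2 - M/2)
(892 + ((2*0)*T(-4, 4))*2)*(U + 1/(-2309 - 3428)) = (892 + ((2*0)*(-3/2 - 1/2*4 - 1/2*(-4)))*2)*(-4024 + 1/(-2309 - 3428)) = (892 + (0*(-3/2 - 2 + 2))*2)*(-4024 + 1/(-5737)) = (892 + (0*(-3/2))*2)*(-4024 - 1/5737) = (892 + 0*2)*(-23085689/5737) = (892 + 0)*(-23085689/5737) = 892*(-23085689/5737) = -20592434588/5737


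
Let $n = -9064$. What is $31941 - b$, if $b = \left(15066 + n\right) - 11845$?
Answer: $37784$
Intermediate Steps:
$b = -5843$ ($b = \left(15066 - 9064\right) - 11845 = 6002 - 11845 = -5843$)
$31941 - b = 31941 - -5843 = 31941 + 5843 = 37784$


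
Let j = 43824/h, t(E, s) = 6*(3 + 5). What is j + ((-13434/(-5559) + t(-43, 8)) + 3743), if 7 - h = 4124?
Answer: 28858014645/7628801 ≈ 3782.8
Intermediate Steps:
h = -4117 (h = 7 - 1*4124 = 7 - 4124 = -4117)
t(E, s) = 48 (t(E, s) = 6*8 = 48)
j = -43824/4117 (j = 43824/(-4117) = 43824*(-1/4117) = -43824/4117 ≈ -10.645)
j + ((-13434/(-5559) + t(-43, 8)) + 3743) = -43824/4117 + ((-13434/(-5559) + 48) + 3743) = -43824/4117 + ((-13434*(-1/5559) + 48) + 3743) = -43824/4117 + ((4478/1853 + 48) + 3743) = -43824/4117 + (93422/1853 + 3743) = -43824/4117 + 7029201/1853 = 28858014645/7628801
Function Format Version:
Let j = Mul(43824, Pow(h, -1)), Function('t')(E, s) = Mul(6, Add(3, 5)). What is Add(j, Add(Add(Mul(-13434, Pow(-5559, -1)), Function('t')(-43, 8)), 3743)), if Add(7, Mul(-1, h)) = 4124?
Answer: Rational(28858014645, 7628801) ≈ 3782.8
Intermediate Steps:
h = -4117 (h = Add(7, Mul(-1, 4124)) = Add(7, -4124) = -4117)
Function('t')(E, s) = 48 (Function('t')(E, s) = Mul(6, 8) = 48)
j = Rational(-43824, 4117) (j = Mul(43824, Pow(-4117, -1)) = Mul(43824, Rational(-1, 4117)) = Rational(-43824, 4117) ≈ -10.645)
Add(j, Add(Add(Mul(-13434, Pow(-5559, -1)), Function('t')(-43, 8)), 3743)) = Add(Rational(-43824, 4117), Add(Add(Mul(-13434, Pow(-5559, -1)), 48), 3743)) = Add(Rational(-43824, 4117), Add(Add(Mul(-13434, Rational(-1, 5559)), 48), 3743)) = Add(Rational(-43824, 4117), Add(Add(Rational(4478, 1853), 48), 3743)) = Add(Rational(-43824, 4117), Add(Rational(93422, 1853), 3743)) = Add(Rational(-43824, 4117), Rational(7029201, 1853)) = Rational(28858014645, 7628801)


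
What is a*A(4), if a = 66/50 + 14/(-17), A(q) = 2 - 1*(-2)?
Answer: 844/425 ≈ 1.9859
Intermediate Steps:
A(q) = 4 (A(q) = 2 + 2 = 4)
a = 211/425 (a = 66*(1/50) + 14*(-1/17) = 33/25 - 14/17 = 211/425 ≈ 0.49647)
a*A(4) = (211/425)*4 = 844/425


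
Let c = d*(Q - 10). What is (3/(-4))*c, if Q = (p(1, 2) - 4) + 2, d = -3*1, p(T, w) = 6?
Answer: -27/2 ≈ -13.500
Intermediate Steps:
d = -3
Q = 4 (Q = (6 - 4) + 2 = 2 + 2 = 4)
c = 18 (c = -3*(4 - 10) = -3*(-6) = 18)
(3/(-4))*c = (3/(-4))*18 = (3*(-¼))*18 = -¾*18 = -27/2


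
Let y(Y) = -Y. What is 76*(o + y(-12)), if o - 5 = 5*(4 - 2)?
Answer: 2052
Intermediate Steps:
o = 15 (o = 5 + 5*(4 - 2) = 5 + 5*2 = 5 + 10 = 15)
76*(o + y(-12)) = 76*(15 - 1*(-12)) = 76*(15 + 12) = 76*27 = 2052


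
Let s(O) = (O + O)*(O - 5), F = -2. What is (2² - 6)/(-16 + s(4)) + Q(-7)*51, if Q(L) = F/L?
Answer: 1231/84 ≈ 14.655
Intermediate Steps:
Q(L) = -2/L
s(O) = 2*O*(-5 + O) (s(O) = (2*O)*(-5 + O) = 2*O*(-5 + O))
(2² - 6)/(-16 + s(4)) + Q(-7)*51 = (2² - 6)/(-16 + 2*4*(-5 + 4)) - 2/(-7)*51 = (4 - 6)/(-16 + 2*4*(-1)) - 2*(-⅐)*51 = -2/(-16 - 8) + (2/7)*51 = -2/(-24) + 102/7 = -2*(-1/24) + 102/7 = 1/12 + 102/7 = 1231/84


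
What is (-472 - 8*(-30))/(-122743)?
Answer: 232/122743 ≈ 0.0018901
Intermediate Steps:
(-472 - 8*(-30))/(-122743) = (-472 + 240)*(-1/122743) = -232*(-1/122743) = 232/122743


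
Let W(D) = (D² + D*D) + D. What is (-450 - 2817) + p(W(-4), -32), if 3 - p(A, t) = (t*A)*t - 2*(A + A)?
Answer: -31824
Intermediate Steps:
W(D) = D + 2*D² (W(D) = (D² + D²) + D = 2*D² + D = D + 2*D²)
p(A, t) = 3 + 4*A - A*t² (p(A, t) = 3 - ((t*A)*t - 2*(A + A)) = 3 - ((A*t)*t - 4*A) = 3 - (A*t² - 4*A) = 3 - (-4*A + A*t²) = 3 + (4*A - A*t²) = 3 + 4*A - A*t²)
(-450 - 2817) + p(W(-4), -32) = (-450 - 2817) + (3 + 4*(-4*(1 + 2*(-4))) - 1*(-4*(1 + 2*(-4)))*(-32)²) = -3267 + (3 + 4*(-4*(1 - 8)) - 1*(-4*(1 - 8))*1024) = -3267 + (3 + 4*(-4*(-7)) - 1*(-4*(-7))*1024) = -3267 + (3 + 4*28 - 1*28*1024) = -3267 + (3 + 112 - 28672) = -3267 - 28557 = -31824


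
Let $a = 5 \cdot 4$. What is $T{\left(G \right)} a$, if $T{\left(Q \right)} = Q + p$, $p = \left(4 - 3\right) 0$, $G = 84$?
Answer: $1680$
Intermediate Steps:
$a = 20$
$p = 0$ ($p = 1 \cdot 0 = 0$)
$T{\left(Q \right)} = Q$ ($T{\left(Q \right)} = Q + 0 = Q$)
$T{\left(G \right)} a = 84 \cdot 20 = 1680$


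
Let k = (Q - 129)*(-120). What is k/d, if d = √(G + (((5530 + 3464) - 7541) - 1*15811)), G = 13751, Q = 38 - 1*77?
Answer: -20160*I*√607/607 ≈ -818.27*I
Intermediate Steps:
Q = -39 (Q = 38 - 77 = -39)
d = I*√607 (d = √(13751 + (((5530 + 3464) - 7541) - 1*15811)) = √(13751 + ((8994 - 7541) - 15811)) = √(13751 + (1453 - 15811)) = √(13751 - 14358) = √(-607) = I*√607 ≈ 24.637*I)
k = 20160 (k = (-39 - 129)*(-120) = -168*(-120) = 20160)
k/d = 20160/((I*√607)) = 20160*(-I*√607/607) = -20160*I*√607/607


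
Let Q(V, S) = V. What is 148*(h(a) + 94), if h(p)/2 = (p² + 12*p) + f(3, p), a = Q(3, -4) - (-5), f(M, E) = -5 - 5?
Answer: 58312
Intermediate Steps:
f(M, E) = -10
a = 8 (a = 3 - (-5) = 3 - 1*(-5) = 3 + 5 = 8)
h(p) = -20 + 2*p² + 24*p (h(p) = 2*((p² + 12*p) - 10) = 2*(-10 + p² + 12*p) = -20 + 2*p² + 24*p)
148*(h(a) + 94) = 148*((-20 + 2*8² + 24*8) + 94) = 148*((-20 + 2*64 + 192) + 94) = 148*((-20 + 128 + 192) + 94) = 148*(300 + 94) = 148*394 = 58312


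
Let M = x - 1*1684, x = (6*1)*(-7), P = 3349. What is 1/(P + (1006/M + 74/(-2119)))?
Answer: 1828697/6123176534 ≈ 0.00029865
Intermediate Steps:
x = -42 (x = 6*(-7) = -42)
M = -1726 (M = -42 - 1*1684 = -42 - 1684 = -1726)
1/(P + (1006/M + 74/(-2119))) = 1/(3349 + (1006/(-1726) + 74/(-2119))) = 1/(3349 + (1006*(-1/1726) + 74*(-1/2119))) = 1/(3349 + (-503/863 - 74/2119)) = 1/(3349 - 1129719/1828697) = 1/(6123176534/1828697) = 1828697/6123176534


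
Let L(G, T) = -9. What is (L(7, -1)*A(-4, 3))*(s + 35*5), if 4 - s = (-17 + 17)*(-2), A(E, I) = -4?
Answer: 6444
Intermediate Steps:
s = 4 (s = 4 - (-17 + 17)*(-2) = 4 - 0*(-2) = 4 - 1*0 = 4 + 0 = 4)
(L(7, -1)*A(-4, 3))*(s + 35*5) = (-9*(-4))*(4 + 35*5) = 36*(4 + 175) = 36*179 = 6444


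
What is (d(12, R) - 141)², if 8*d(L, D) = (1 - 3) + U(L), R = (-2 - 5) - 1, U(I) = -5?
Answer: 1288225/64 ≈ 20129.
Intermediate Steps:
R = -8 (R = -7 - 1 = -8)
d(L, D) = -7/8 (d(L, D) = ((1 - 3) - 5)/8 = (-2 - 5)/8 = (⅛)*(-7) = -7/8)
(d(12, R) - 141)² = (-7/8 - 141)² = (-1135/8)² = 1288225/64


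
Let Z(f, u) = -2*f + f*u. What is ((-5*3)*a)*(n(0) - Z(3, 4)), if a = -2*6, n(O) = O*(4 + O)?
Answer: -1080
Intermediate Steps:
a = -12
((-5*3)*a)*(n(0) - Z(3, 4)) = (-5*3*(-12))*(0*(4 + 0) - 3*(-2 + 4)) = (-15*(-12))*(0*4 - 3*2) = 180*(0 - 1*6) = 180*(0 - 6) = 180*(-6) = -1080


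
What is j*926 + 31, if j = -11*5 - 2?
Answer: -52751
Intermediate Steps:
j = -57 (j = -55 - 2 = -57)
j*926 + 31 = -57*926 + 31 = -52782 + 31 = -52751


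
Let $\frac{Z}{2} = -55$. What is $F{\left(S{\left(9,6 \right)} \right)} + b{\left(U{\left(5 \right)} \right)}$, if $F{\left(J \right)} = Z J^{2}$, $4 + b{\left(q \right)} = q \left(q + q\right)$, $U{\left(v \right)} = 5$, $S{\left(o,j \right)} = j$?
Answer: $-3914$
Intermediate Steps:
$Z = -110$ ($Z = 2 \left(-55\right) = -110$)
$b{\left(q \right)} = -4 + 2 q^{2}$ ($b{\left(q \right)} = -4 + q \left(q + q\right) = -4 + q 2 q = -4 + 2 q^{2}$)
$F{\left(J \right)} = - 110 J^{2}$
$F{\left(S{\left(9,6 \right)} \right)} + b{\left(U{\left(5 \right)} \right)} = - 110 \cdot 6^{2} - \left(4 - 2 \cdot 5^{2}\right) = \left(-110\right) 36 + \left(-4 + 2 \cdot 25\right) = -3960 + \left(-4 + 50\right) = -3960 + 46 = -3914$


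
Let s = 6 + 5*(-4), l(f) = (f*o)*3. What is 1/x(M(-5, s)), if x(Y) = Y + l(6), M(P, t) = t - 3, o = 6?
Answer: 1/91 ≈ 0.010989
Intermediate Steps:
l(f) = 18*f (l(f) = (f*6)*3 = (6*f)*3 = 18*f)
s = -14 (s = 6 - 20 = -14)
M(P, t) = -3 + t
x(Y) = 108 + Y (x(Y) = Y + 18*6 = Y + 108 = 108 + Y)
1/x(M(-5, s)) = 1/(108 + (-3 - 14)) = 1/(108 - 17) = 1/91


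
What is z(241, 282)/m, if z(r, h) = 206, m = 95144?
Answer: 103/47572 ≈ 0.0021651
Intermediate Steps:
z(241, 282)/m = 206/95144 = 206*(1/95144) = 103/47572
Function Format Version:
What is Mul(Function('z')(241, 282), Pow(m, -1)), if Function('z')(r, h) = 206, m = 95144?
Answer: Rational(103, 47572) ≈ 0.0021651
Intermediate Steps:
Mul(Function('z')(241, 282), Pow(m, -1)) = Mul(206, Pow(95144, -1)) = Mul(206, Rational(1, 95144)) = Rational(103, 47572)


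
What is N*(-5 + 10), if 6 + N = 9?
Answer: 15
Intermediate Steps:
N = 3 (N = -6 + 9 = 3)
N*(-5 + 10) = 3*(-5 + 10) = 3*5 = 15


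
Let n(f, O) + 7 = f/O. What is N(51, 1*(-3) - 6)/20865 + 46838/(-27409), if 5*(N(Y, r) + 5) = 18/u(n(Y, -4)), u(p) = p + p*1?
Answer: -386078693149/225896070075 ≈ -1.7091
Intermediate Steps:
n(f, O) = -7 + f/O
u(p) = 2*p (u(p) = p + p = 2*p)
N(Y, r) = -5 + 18/(5*(-14 - Y/2)) (N(Y, r) = -5 + (18/((2*(-7 + Y/(-4)))))/5 = -5 + (18/((2*(-7 + Y*(-1/4)))))/5 = -5 + (18/((2*(-7 - Y/4))))/5 = -5 + (18/(-14 - Y/2))/5 = -5 + 18/(5*(-14 - Y/2)))
N(51, 1*(-3) - 6)/20865 + 46838/(-27409) = ((736 + 25*51)/(5*(-28 - 1*51)))/20865 + 46838/(-27409) = ((736 + 1275)/(5*(-28 - 51)))*(1/20865) + 46838*(-1/27409) = ((1/5)*2011/(-79))*(1/20865) - 46838/27409 = ((1/5)*(-1/79)*2011)*(1/20865) - 46838/27409 = -2011/395*1/20865 - 46838/27409 = -2011/8241675 - 46838/27409 = -386078693149/225896070075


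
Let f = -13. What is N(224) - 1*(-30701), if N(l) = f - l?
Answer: 30464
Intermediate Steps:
N(l) = -13 - l
N(224) - 1*(-30701) = (-13 - 1*224) - 1*(-30701) = (-13 - 224) + 30701 = -237 + 30701 = 30464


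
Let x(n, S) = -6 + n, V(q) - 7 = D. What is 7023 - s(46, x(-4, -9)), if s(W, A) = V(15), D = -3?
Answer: 7019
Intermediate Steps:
V(q) = 4 (V(q) = 7 - 3 = 4)
s(W, A) = 4
7023 - s(46, x(-4, -9)) = 7023 - 1*4 = 7023 - 4 = 7019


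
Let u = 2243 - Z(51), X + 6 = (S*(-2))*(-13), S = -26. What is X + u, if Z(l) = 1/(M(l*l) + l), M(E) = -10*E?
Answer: 40522000/25959 ≈ 1561.0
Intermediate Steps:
Z(l) = 1/(l - 10*l²) (Z(l) = 1/(-10*l*l + l) = 1/(-10*l² + l) = 1/(l - 10*l²))
X = -682 (X = -6 - 26*(-2)*(-13) = -6 + 52*(-13) = -6 - 676 = -682)
u = 58226038/25959 (u = 2243 - (-1)/(51*(-1 + 10*51)) = 2243 - (-1)/(51*(-1 + 510)) = 2243 - (-1)/(51*509) = 2243 - 1*(-1/25959) = 2243 + 1/25959 = 58226038/25959 ≈ 2243.0)
X + u = -682 + 58226038/25959 = 40522000/25959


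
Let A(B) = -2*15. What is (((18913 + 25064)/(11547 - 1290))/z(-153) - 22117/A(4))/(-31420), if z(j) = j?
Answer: -3856372583/164360219400 ≈ -0.023463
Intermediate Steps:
A(B) = -30
(((18913 + 25064)/(11547 - 1290))/z(-153) - 22117/A(4))/(-31420) = (((18913 + 25064)/(11547 - 1290))/(-153) - 22117/(-30))/(-31420) = ((43977/10257)*(-1/153) - 22117*(-1/30))*(-1/31420) = ((43977*(1/10257))*(-1/153) + 22117/30)*(-1/31420) = ((14659/3419)*(-1/153) + 22117/30)*(-1/31420) = (-14659/523107 + 22117/30)*(-1/31420) = (3856372583/5231070)*(-1/31420) = -3856372583/164360219400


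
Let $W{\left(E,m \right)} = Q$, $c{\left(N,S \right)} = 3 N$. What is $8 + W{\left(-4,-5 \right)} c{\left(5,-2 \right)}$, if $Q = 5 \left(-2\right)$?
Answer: $-142$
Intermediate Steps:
$Q = -10$
$W{\left(E,m \right)} = -10$
$8 + W{\left(-4,-5 \right)} c{\left(5,-2 \right)} = 8 - 10 \cdot 3 \cdot 5 = 8 - 150 = -142$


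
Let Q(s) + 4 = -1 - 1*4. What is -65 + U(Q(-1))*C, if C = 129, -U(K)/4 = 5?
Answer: -2645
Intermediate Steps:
Q(s) = -9 (Q(s) = -4 + (-1 - 1*4) = -4 + (-1 - 4) = -4 - 5 = -9)
U(K) = -20 (U(K) = -4*5 = -20)
-65 + U(Q(-1))*C = -65 - 20*129 = -65 - 2580 = -2645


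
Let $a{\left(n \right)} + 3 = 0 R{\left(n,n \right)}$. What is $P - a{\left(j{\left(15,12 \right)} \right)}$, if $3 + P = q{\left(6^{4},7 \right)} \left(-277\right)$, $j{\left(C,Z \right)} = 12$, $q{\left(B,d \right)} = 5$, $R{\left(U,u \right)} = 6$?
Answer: $-1385$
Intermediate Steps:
$a{\left(n \right)} = -3$ ($a{\left(n \right)} = -3 + 0 \cdot 6 = -3 + 0 = -3$)
$P = -1388$ ($P = -3 + 5 \left(-277\right) = -3 - 1385 = -1388$)
$P - a{\left(j{\left(15,12 \right)} \right)} = -1388 - -3 = -1388 + 3 = -1385$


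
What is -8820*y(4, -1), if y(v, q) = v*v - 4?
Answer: -105840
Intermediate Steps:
y(v, q) = -4 + v² (y(v, q) = v² - 4 = -4 + v²)
-8820*y(4, -1) = -8820*(-4 + 4²) = -8820*(-4 + 16) = -8820*12 = -105840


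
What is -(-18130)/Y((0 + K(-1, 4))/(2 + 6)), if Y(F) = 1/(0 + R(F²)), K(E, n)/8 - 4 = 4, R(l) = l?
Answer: 1160320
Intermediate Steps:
K(E, n) = 64 (K(E, n) = 32 + 8*4 = 32 + 32 = 64)
Y(F) = F⁻² (Y(F) = 1/(0 + F²) = 1/(F²) = F⁻²)
-(-18130)/Y((0 + K(-1, 4))/(2 + 6)) = -(-18130)/(((0 + 64)/(2 + 6))⁻²) = -(-18130)/((64/8)⁻²) = -(-18130)/((64*(⅛))⁻²) = -(-18130)/(8⁻²) = -(-18130)/1/64 = -(-18130)*64 = -518*(-2240) = 1160320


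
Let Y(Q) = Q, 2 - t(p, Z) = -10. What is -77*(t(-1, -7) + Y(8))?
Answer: -1540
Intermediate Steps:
t(p, Z) = 12 (t(p, Z) = 2 - 1*(-10) = 2 + 10 = 12)
-77*(t(-1, -7) + Y(8)) = -77*(12 + 8) = -77*20 = -1540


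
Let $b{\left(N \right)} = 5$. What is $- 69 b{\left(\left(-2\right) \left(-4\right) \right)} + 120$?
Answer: $-225$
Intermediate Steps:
$- 69 b{\left(\left(-2\right) \left(-4\right) \right)} + 120 = \left(-69\right) 5 + 120 = -345 + 120 = -225$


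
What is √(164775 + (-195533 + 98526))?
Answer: 2*√16942 ≈ 260.32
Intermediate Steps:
√(164775 + (-195533 + 98526)) = √(164775 - 97007) = √67768 = 2*√16942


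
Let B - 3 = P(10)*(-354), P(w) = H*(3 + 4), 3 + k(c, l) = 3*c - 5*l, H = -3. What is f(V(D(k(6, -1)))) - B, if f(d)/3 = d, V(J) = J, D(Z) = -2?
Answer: -7443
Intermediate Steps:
k(c, l) = -3 - 5*l + 3*c (k(c, l) = -3 + (3*c - 5*l) = -3 + (-5*l + 3*c) = -3 - 5*l + 3*c)
P(w) = -21 (P(w) = -3*(3 + 4) = -3*7 = -21)
B = 7437 (B = 3 - 21*(-354) = 3 + 7434 = 7437)
f(d) = 3*d
f(V(D(k(6, -1)))) - B = 3*(-2) - 1*7437 = -6 - 7437 = -7443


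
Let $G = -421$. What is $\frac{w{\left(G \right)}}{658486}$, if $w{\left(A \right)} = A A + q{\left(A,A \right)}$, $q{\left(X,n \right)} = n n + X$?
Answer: $\frac{354061}{658486} \approx 0.53769$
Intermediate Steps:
$q{\left(X,n \right)} = X + n^{2}$ ($q{\left(X,n \right)} = n^{2} + X = X + n^{2}$)
$w{\left(A \right)} = A + 2 A^{2}$ ($w{\left(A \right)} = A A + \left(A + A^{2}\right) = A^{2} + \left(A + A^{2}\right) = A + 2 A^{2}$)
$\frac{w{\left(G \right)}}{658486} = \frac{\left(-421\right) \left(1 + 2 \left(-421\right)\right)}{658486} = - 421 \left(1 - 842\right) \frac{1}{658486} = \left(-421\right) \left(-841\right) \frac{1}{658486} = 354061 \cdot \frac{1}{658486} = \frac{354061}{658486}$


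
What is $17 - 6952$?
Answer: $-6935$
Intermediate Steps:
$17 - 6952 = -6935$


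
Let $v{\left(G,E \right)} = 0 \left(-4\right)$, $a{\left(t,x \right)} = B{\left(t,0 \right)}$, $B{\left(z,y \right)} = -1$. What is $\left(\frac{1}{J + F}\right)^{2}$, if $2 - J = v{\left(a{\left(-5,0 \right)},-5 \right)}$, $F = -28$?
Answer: $\frac{1}{676} \approx 0.0014793$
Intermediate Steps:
$a{\left(t,x \right)} = -1$
$v{\left(G,E \right)} = 0$
$J = 2$ ($J = 2 - 0 = 2 + 0 = 2$)
$\left(\frac{1}{J + F}\right)^{2} = \left(\frac{1}{2 - 28}\right)^{2} = \left(\frac{1}{-26}\right)^{2} = \left(- \frac{1}{26}\right)^{2} = \frac{1}{676}$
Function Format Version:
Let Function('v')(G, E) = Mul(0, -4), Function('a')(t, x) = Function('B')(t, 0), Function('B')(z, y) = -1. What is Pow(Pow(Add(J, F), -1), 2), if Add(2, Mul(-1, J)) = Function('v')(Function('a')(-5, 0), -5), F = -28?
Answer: Rational(1, 676) ≈ 0.0014793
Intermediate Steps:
Function('a')(t, x) = -1
Function('v')(G, E) = 0
J = 2 (J = Add(2, Mul(-1, 0)) = Add(2, 0) = 2)
Pow(Pow(Add(J, F), -1), 2) = Pow(Pow(Add(2, -28), -1), 2) = Pow(Pow(-26, -1), 2) = Pow(Rational(-1, 26), 2) = Rational(1, 676)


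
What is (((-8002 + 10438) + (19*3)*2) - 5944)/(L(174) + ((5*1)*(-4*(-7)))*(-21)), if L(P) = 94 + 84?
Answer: 1697/1381 ≈ 1.2288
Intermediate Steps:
L(P) = 178
(((-8002 + 10438) + (19*3)*2) - 5944)/(L(174) + ((5*1)*(-4*(-7)))*(-21)) = (((-8002 + 10438) + (19*3)*2) - 5944)/(178 + ((5*1)*(-4*(-7)))*(-21)) = ((2436 + 57*2) - 5944)/(178 + (5*28)*(-21)) = ((2436 + 114) - 5944)/(178 + 140*(-21)) = (2550 - 5944)/(178 - 2940) = -3394/(-2762) = -3394*(-1/2762) = 1697/1381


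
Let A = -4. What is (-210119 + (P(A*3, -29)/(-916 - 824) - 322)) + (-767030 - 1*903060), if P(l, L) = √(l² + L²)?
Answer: -1880531 - √985/1740 ≈ -1.8805e+6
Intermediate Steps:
P(l, L) = √(L² + l²)
(-210119 + (P(A*3, -29)/(-916 - 824) - 322)) + (-767030 - 1*903060) = (-210119 + (√((-29)² + (-4*3)²)/(-916 - 824) - 322)) + (-767030 - 1*903060) = (-210119 + (√(841 + (-12)²)/(-1740) - 322)) + (-767030 - 903060) = (-210119 + (-√(841 + 144)/1740 - 322)) - 1670090 = (-210119 + (-√985/1740 - 322)) - 1670090 = (-210119 + (-322 - √985/1740)) - 1670090 = (-210441 - √985/1740) - 1670090 = -1880531 - √985/1740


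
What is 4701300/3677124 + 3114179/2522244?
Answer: 1942420671533/772883662188 ≈ 2.5132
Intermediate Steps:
4701300/3677124 + 3114179/2522244 = 4701300*(1/3677124) + 3114179*(1/2522244) = 391775/306427 + 3114179/2522244 = 1942420671533/772883662188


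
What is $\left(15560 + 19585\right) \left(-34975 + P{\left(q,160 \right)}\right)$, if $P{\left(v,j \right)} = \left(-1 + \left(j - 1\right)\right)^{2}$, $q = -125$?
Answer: $-351836595$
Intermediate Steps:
$P{\left(v,j \right)} = \left(-2 + j\right)^{2}$ ($P{\left(v,j \right)} = \left(-1 + \left(-1 + j\right)\right)^{2} = \left(-2 + j\right)^{2}$)
$\left(15560 + 19585\right) \left(-34975 + P{\left(q,160 \right)}\right) = \left(15560 + 19585\right) \left(-34975 + \left(-2 + 160\right)^{2}\right) = 35145 \left(-34975 + 158^{2}\right) = 35145 \left(-34975 + 24964\right) = 35145 \left(-10011\right) = -351836595$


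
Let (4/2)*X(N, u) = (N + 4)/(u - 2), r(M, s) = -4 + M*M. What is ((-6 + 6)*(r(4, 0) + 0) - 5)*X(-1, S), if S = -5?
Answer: 15/14 ≈ 1.0714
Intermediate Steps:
r(M, s) = -4 + M**2
X(N, u) = (4 + N)/(2*(-2 + u)) (X(N, u) = ((N + 4)/(u - 2))/2 = ((4 + N)/(-2 + u))/2 = (4 + N)/(2*(-2 + u)))
((-6 + 6)*(r(4, 0) + 0) - 5)*X(-1, S) = ((-6 + 6)*((-4 + 4**2) + 0) - 5)*((4 - 1)/(2*(-2 - 5))) = (0*((-4 + 16) + 0) - 5)*((1/2)*3/(-7)) = (0*(12 + 0) - 5)*((1/2)*(-1/7)*3) = (0*12 - 5)*(-3/14) = (0 - 5)*(-3/14) = -5*(-3/14) = 15/14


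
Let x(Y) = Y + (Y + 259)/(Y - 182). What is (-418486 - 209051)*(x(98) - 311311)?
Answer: 781201357653/4 ≈ 1.9530e+11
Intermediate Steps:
x(Y) = Y + (259 + Y)/(-182 + Y)
(-418486 - 209051)*(x(98) - 311311) = (-418486 - 209051)*((259 + 98² - 181*98)/(-182 + 98) - 311311) = -627537*((259 + 9604 - 17738)/(-84) - 311311) = -627537*(-1/84*(-7875) - 311311) = -627537*(375/4 - 311311) = -627537*(-1244869/4) = 781201357653/4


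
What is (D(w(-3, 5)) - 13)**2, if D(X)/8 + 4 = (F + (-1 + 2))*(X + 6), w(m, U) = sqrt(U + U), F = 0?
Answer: 649 + 48*sqrt(10) ≈ 800.79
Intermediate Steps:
w(m, U) = sqrt(2)*sqrt(U) (w(m, U) = sqrt(2*U) = sqrt(2)*sqrt(U))
D(X) = 16 + 8*X (D(X) = -32 + 8*((0 + (-1 + 2))*(X + 6)) = -32 + 8*((0 + 1)*(6 + X)) = -32 + 8*(1*(6 + X)) = -32 + 8*(6 + X) = -32 + (48 + 8*X) = 16 + 8*X)
(D(w(-3, 5)) - 13)**2 = ((16 + 8*(sqrt(2)*sqrt(5))) - 13)**2 = ((16 + 8*sqrt(10)) - 13)**2 = (3 + 8*sqrt(10))**2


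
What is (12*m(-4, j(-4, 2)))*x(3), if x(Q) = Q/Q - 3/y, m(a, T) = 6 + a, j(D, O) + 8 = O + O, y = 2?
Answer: -12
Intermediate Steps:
j(D, O) = -8 + 2*O (j(D, O) = -8 + (O + O) = -8 + 2*O)
x(Q) = -½ (x(Q) = Q/Q - 3/2 = 1 - 3*½ = 1 - 3/2 = -½)
(12*m(-4, j(-4, 2)))*x(3) = (12*(6 - 4))*(-½) = (12*2)*(-½) = 24*(-½) = -12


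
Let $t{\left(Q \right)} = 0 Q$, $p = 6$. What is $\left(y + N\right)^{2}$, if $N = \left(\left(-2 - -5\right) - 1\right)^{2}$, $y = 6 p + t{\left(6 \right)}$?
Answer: $1600$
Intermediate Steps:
$t{\left(Q \right)} = 0$
$y = 36$ ($y = 6 \cdot 6 + 0 = 36 + 0 = 36$)
$N = 4$ ($N = \left(\left(-2 + 5\right) - 1\right)^{2} = \left(3 - 1\right)^{2} = 2^{2} = 4$)
$\left(y + N\right)^{2} = \left(36 + 4\right)^{2} = 40^{2} = 1600$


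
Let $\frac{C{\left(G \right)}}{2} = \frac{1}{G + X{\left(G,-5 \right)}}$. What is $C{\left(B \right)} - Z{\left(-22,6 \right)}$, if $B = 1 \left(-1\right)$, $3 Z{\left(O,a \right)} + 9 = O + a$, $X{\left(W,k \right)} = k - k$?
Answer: $\frac{19}{3} \approx 6.3333$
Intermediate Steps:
$X{\left(W,k \right)} = 0$
$Z{\left(O,a \right)} = -3 + \frac{O}{3} + \frac{a}{3}$ ($Z{\left(O,a \right)} = -3 + \frac{O + a}{3} = -3 + \left(\frac{O}{3} + \frac{a}{3}\right) = -3 + \frac{O}{3} + \frac{a}{3}$)
$B = -1$
$C{\left(G \right)} = \frac{2}{G}$ ($C{\left(G \right)} = \frac{2}{G + 0} = \frac{2}{G}$)
$C{\left(B \right)} - Z{\left(-22,6 \right)} = \frac{2}{-1} - \left(-3 + \frac{1}{3} \left(-22\right) + \frac{1}{3} \cdot 6\right) = 2 \left(-1\right) - \left(-3 - \frac{22}{3} + 2\right) = -2 - - \frac{25}{3} = -2 + \frac{25}{3} = \frac{19}{3}$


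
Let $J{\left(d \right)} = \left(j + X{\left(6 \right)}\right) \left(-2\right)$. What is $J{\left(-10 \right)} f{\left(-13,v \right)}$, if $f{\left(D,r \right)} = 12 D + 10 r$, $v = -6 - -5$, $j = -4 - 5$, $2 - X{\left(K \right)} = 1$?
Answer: $-2656$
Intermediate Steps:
$X{\left(K \right)} = 1$ ($X{\left(K \right)} = 2 - 1 = 1$)
$j = -9$ ($j = -4 - 5 = -9$)
$J{\left(d \right)} = 16$ ($J{\left(d \right)} = \left(-9 + 1\right) \left(-2\right) = \left(-8\right) \left(-2\right) = 16$)
$v = -1$ ($v = -6 + 5 = -1$)
$f{\left(D,r \right)} = 10 r + 12 D$
$J{\left(-10 \right)} f{\left(-13,v \right)} = 16 \left(10 \left(-1\right) + 12 \left(-13\right)\right) = 16 \left(-10 - 156\right) = 16 \left(-166\right) = -2656$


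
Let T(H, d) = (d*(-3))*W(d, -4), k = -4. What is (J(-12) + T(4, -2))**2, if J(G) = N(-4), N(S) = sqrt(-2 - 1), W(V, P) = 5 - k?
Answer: (54 + I*sqrt(3))**2 ≈ 2913.0 + 187.06*I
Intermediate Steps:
W(V, P) = 9 (W(V, P) = 5 - 1*(-4) = 5 + 4 = 9)
N(S) = I*sqrt(3) (N(S) = sqrt(-3) = I*sqrt(3))
T(H, d) = -27*d (T(H, d) = (d*(-3))*9 = -3*d*9 = -27*d)
J(G) = I*sqrt(3)
(J(-12) + T(4, -2))**2 = (I*sqrt(3) - 27*(-2))**2 = (I*sqrt(3) + 54)**2 = (54 + I*sqrt(3))**2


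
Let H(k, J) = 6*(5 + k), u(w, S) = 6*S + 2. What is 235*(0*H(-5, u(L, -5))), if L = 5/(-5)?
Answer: 0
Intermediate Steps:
L = -1 (L = 5*(-⅕) = -1)
u(w, S) = 2 + 6*S
H(k, J) = 30 + 6*k
235*(0*H(-5, u(L, -5))) = 235*(0*(30 + 6*(-5))) = 235*(0*(30 - 30)) = 235*(0*0) = 235*0 = 0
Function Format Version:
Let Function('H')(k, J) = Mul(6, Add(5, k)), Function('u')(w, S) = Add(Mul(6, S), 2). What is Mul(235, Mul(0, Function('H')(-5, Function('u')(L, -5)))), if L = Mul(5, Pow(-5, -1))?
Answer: 0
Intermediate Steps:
L = -1 (L = Mul(5, Rational(-1, 5)) = -1)
Function('u')(w, S) = Add(2, Mul(6, S))
Function('H')(k, J) = Add(30, Mul(6, k))
Mul(235, Mul(0, Function('H')(-5, Function('u')(L, -5)))) = Mul(235, Mul(0, Add(30, Mul(6, -5)))) = Mul(235, Mul(0, Add(30, -30))) = Mul(235, Mul(0, 0)) = Mul(235, 0) = 0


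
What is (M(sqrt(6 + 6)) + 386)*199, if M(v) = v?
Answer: 76814 + 398*sqrt(3) ≈ 77503.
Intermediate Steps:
(M(sqrt(6 + 6)) + 386)*199 = (sqrt(6 + 6) + 386)*199 = (sqrt(12) + 386)*199 = (2*sqrt(3) + 386)*199 = (386 + 2*sqrt(3))*199 = 76814 + 398*sqrt(3)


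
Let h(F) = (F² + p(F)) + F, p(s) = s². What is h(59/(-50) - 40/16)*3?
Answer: 43884/625 ≈ 70.214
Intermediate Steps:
h(F) = F + 2*F² (h(F) = (F² + F²) + F = 2*F² + F = F + 2*F²)
h(59/(-50) - 40/16)*3 = ((59/(-50) - 40/16)*(1 + 2*(59/(-50) - 40/16)))*3 = ((59*(-1/50) - 40*1/16)*(1 + 2*(59*(-1/50) - 40*1/16)))*3 = ((-59/50 - 5/2)*(1 + 2*(-59/50 - 5/2)))*3 = -92*(1 + 2*(-92/25))/25*3 = -92*(1 - 184/25)/25*3 = -92/25*(-159/25)*3 = (14628/625)*3 = 43884/625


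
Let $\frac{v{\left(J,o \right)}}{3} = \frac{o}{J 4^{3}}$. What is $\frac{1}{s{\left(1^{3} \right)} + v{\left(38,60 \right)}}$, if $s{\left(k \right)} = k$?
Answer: $\frac{608}{653} \approx 0.93109$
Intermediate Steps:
$v{\left(J,o \right)} = \frac{3 o}{64 J}$ ($v{\left(J,o \right)} = 3 \frac{o}{J 4^{3}} = 3 \frac{o}{J 64} = 3 \frac{o}{64 J} = \frac{3 o}{64 J}$)
$\frac{1}{s{\left(1^{3} \right)} + v{\left(38,60 \right)}} = \frac{1}{1^{3} + \frac{3}{64} \cdot 60 \cdot \frac{1}{38}} = \frac{1}{1 + \frac{3}{64} \cdot 60 \cdot \frac{1}{38}} = \frac{1}{1 + \frac{45}{608}} = \frac{1}{\frac{653}{608}} = \frac{608}{653}$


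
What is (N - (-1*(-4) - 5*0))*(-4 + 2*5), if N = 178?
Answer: 1044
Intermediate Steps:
(N - (-1*(-4) - 5*0))*(-4 + 2*5) = (178 - (-1*(-4) - 5*0))*(-4 + 2*5) = (178 - (4 + 0))*(-4 + 10) = (178 - 1*4)*6 = (178 - 4)*6 = 174*6 = 1044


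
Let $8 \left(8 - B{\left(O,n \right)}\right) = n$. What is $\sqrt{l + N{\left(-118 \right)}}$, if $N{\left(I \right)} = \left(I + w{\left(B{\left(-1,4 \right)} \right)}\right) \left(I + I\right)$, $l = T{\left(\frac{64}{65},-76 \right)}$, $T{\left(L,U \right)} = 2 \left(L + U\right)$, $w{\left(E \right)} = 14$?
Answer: $\frac{2 \sqrt{25766130}}{65} \approx 156.19$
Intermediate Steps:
$B{\left(O,n \right)} = 8 - \frac{n}{8}$
$T{\left(L,U \right)} = 2 L + 2 U$
$l = - \frac{9752}{65}$ ($l = 2 \cdot \frac{64}{65} + 2 \left(-76\right) = 2 \cdot 64 \cdot \frac{1}{65} - 152 = 2 \cdot \frac{64}{65} - 152 = \frac{128}{65} - 152 = - \frac{9752}{65} \approx -150.03$)
$N{\left(I \right)} = 2 I \left(14 + I\right)$ ($N{\left(I \right)} = \left(I + 14\right) \left(I + I\right) = \left(14 + I\right) 2 I = 2 I \left(14 + I\right)$)
$\sqrt{l + N{\left(-118 \right)}} = \sqrt{- \frac{9752}{65} + 2 \left(-118\right) \left(14 - 118\right)} = \sqrt{- \frac{9752}{65} + 2 \left(-118\right) \left(-104\right)} = \sqrt{- \frac{9752}{65} + 24544} = \sqrt{\frac{1585608}{65}} = \frac{2 \sqrt{25766130}}{65}$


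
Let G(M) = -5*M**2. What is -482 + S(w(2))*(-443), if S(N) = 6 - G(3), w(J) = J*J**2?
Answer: -23075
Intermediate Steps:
w(J) = J**3
S(N) = 51 (S(N) = 6 - (-5)*3**2 = 6 - (-5)*9 = 6 - 1*(-45) = 6 + 45 = 51)
-482 + S(w(2))*(-443) = -482 + 51*(-443) = -482 - 22593 = -23075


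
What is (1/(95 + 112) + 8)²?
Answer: 2745649/42849 ≈ 64.077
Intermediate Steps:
(1/(95 + 112) + 8)² = (1/207 + 8)² = (1657/207)² = 2745649/42849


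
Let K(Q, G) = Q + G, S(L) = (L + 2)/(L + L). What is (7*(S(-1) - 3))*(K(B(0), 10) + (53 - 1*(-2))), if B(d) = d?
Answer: -3185/2 ≈ -1592.5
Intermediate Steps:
S(L) = (2 + L)/(2*L) (S(L) = (2 + L)/((2*L)) = (2 + L)*(1/(2*L)) = (2 + L)/(2*L))
K(Q, G) = G + Q
(7*(S(-1) - 3))*(K(B(0), 10) + (53 - 1*(-2))) = (7*((½)*(2 - 1)/(-1) - 3))*((10 + 0) + (53 - 1*(-2))) = (7*((½)*(-1)*1 - 3))*(10 + (53 + 2)) = (7*(-½ - 3))*(10 + 55) = (7*(-7/2))*65 = -49/2*65 = -3185/2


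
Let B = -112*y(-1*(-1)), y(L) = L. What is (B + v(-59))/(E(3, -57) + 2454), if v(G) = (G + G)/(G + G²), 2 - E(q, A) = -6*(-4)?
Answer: -171/3712 ≈ -0.046067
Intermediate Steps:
E(q, A) = -22 (E(q, A) = 2 - (-6)*(-4) = 2 - 1*24 = 2 - 24 = -22)
B = -112 (B = -(-112)*(-1) = -112*1 = -112)
v(G) = 2*G/(G + G²) (v(G) = (2*G)/(G + G²) = 2*G/(G + G²))
(B + v(-59))/(E(3, -57) + 2454) = (-112 + 2/(1 - 59))/(-22 + 2454) = (-112 + 2/(-58))/2432 = (-112 + 2*(-1/58))*(1/2432) = (-112 - 1/29)*(1/2432) = -3249/29*1/2432 = -171/3712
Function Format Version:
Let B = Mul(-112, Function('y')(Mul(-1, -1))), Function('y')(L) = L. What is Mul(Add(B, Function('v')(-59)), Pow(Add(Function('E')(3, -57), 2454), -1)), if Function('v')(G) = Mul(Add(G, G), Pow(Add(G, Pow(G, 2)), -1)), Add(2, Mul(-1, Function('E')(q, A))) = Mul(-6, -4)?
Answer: Rational(-171, 3712) ≈ -0.046067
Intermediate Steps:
Function('E')(q, A) = -22 (Function('E')(q, A) = Add(2, Mul(-1, Mul(-6, -4))) = Add(2, Mul(-1, 24)) = Add(2, -24) = -22)
B = -112 (B = Mul(-112, Mul(-1, -1)) = Mul(-112, 1) = -112)
Function('v')(G) = Mul(2, G, Pow(Add(G, Pow(G, 2)), -1)) (Function('v')(G) = Mul(Mul(2, G), Pow(Add(G, Pow(G, 2)), -1)) = Mul(2, G, Pow(Add(G, Pow(G, 2)), -1)))
Mul(Add(B, Function('v')(-59)), Pow(Add(Function('E')(3, -57), 2454), -1)) = Mul(Add(-112, Mul(2, Pow(Add(1, -59), -1))), Pow(Add(-22, 2454), -1)) = Mul(Add(-112, Mul(2, Pow(-58, -1))), Pow(2432, -1)) = Mul(Add(-112, Mul(2, Rational(-1, 58))), Rational(1, 2432)) = Mul(Add(-112, Rational(-1, 29)), Rational(1, 2432)) = Mul(Rational(-3249, 29), Rational(1, 2432)) = Rational(-171, 3712)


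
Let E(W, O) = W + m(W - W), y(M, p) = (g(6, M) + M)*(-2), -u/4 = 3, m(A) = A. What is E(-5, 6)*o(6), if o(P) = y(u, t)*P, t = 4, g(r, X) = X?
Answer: -1440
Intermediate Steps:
u = -12 (u = -4*3 = -12)
y(M, p) = -4*M (y(M, p) = (M + M)*(-2) = (2*M)*(-2) = -4*M)
E(W, O) = W (E(W, O) = W + (W - W) = W + 0 = W)
o(P) = 48*P (o(P) = (-4*(-12))*P = 48*P)
E(-5, 6)*o(6) = -240*6 = -5*288 = -1440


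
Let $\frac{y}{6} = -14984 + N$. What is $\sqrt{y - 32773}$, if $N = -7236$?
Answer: $67 i \sqrt{37} \approx 407.54 i$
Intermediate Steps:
$y = -133320$ ($y = 6 \left(-14984 - 7236\right) = 6 \left(-22220\right) = -133320$)
$\sqrt{y - 32773} = \sqrt{-133320 - 32773} = \sqrt{-166093} = 67 i \sqrt{37}$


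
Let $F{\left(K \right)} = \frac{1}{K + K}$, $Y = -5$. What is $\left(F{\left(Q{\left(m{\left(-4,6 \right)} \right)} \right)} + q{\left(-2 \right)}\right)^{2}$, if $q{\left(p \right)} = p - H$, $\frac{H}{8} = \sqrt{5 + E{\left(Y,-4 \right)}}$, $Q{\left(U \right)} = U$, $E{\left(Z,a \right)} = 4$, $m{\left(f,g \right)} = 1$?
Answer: $\frac{2601}{4} \approx 650.25$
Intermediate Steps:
$H = 24$ ($H = 8 \sqrt{5 + 4} = 8 \sqrt{9} = 8 \cdot 3 = 24$)
$q{\left(p \right)} = -24 + p$ ($q{\left(p \right)} = p - 24 = -24 + p$)
$F{\left(K \right)} = \frac{1}{2 K}$
$\left(F{\left(Q{\left(m{\left(-4,6 \right)} \right)} \right)} + q{\left(-2 \right)}\right)^{2} = \left(\frac{1}{2 \cdot 1} - 26\right)^{2} = \left(\frac{1}{2} \cdot 1 - 26\right)^{2} = \left(\frac{1}{2} - 26\right)^{2} = \left(- \frac{51}{2}\right)^{2} = \frac{2601}{4}$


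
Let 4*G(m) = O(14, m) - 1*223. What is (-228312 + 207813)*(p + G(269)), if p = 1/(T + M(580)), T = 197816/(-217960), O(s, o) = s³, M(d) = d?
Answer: -815344984550187/63109492 ≈ -1.2920e+7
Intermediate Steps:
T = -24727/27245 (T = 197816*(-1/217960) = -24727/27245 ≈ -0.90758)
G(m) = 2521/4 (G(m) = (14³ - 1*223)/4 = (2744 - 223)/4 = (¼)*2521 = 2521/4)
p = 27245/15777373 (p = 1/(-24727/27245 + 580) = 1/(15777373/27245) = 27245/15777373 ≈ 0.0017268)
(-228312 + 207813)*(p + G(269)) = (-228312 + 207813)*(27245/15777373 + 2521/4) = -20499*39774866313/63109492 = -815344984550187/63109492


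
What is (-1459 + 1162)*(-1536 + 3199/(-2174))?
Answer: 992711511/2174 ≈ 4.5663e+5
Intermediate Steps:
(-1459 + 1162)*(-1536 + 3199/(-2174)) = -297*(-1536 + 3199*(-1/2174)) = -297*(-1536 - 3199/2174) = -297*(-3342463/2174) = 992711511/2174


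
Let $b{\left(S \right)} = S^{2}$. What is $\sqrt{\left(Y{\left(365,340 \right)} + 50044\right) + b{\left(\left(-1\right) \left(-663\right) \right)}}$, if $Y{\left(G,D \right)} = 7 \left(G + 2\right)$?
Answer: $\sqrt{492182} \approx 701.56$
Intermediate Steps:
$Y{\left(G,D \right)} = 14 + 7 G$ ($Y{\left(G,D \right)} = 7 \left(2 + G\right) = 14 + 7 G$)
$\sqrt{\left(Y{\left(365,340 \right)} + 50044\right) + b{\left(\left(-1\right) \left(-663\right) \right)}} = \sqrt{\left(\left(14 + 7 \cdot 365\right) + 50044\right) + \left(\left(-1\right) \left(-663\right)\right)^{2}} = \sqrt{\left(\left(14 + 2555\right) + 50044\right) + 663^{2}} = \sqrt{\left(2569 + 50044\right) + 439569} = \sqrt{52613 + 439569} = \sqrt{492182}$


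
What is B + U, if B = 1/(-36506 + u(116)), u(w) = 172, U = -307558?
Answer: -11174812373/36334 ≈ -3.0756e+5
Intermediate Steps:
B = -1/36334 (B = 1/(-36506 + 172) = 1/(-36334) = -1/36334 ≈ -2.7522e-5)
B + U = -1/36334 - 307558 = -11174812373/36334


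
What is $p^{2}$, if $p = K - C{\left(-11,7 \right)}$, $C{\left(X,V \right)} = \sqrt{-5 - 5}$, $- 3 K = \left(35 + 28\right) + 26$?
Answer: $\frac{7831}{9} + \frac{178 i \sqrt{10}}{3} \approx 870.11 + 187.63 i$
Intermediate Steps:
$K = - \frac{89}{3}$ ($K = - \frac{\left(35 + 28\right) + 26}{3} = - \frac{63 + 26}{3} = \left(- \frac{1}{3}\right) 89 = - \frac{89}{3} \approx -29.667$)
$C{\left(X,V \right)} = i \sqrt{10}$ ($C{\left(X,V \right)} = \sqrt{-10} = i \sqrt{10}$)
$p = - \frac{89}{3} - i \sqrt{10} \approx -29.667 - 3.1623 i$
$p^{2} = \left(- \frac{89}{3} - i \sqrt{10}\right)^{2}$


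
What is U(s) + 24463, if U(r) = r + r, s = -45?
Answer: 24373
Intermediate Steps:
U(r) = 2*r
U(s) + 24463 = 2*(-45) + 24463 = -90 + 24463 = 24373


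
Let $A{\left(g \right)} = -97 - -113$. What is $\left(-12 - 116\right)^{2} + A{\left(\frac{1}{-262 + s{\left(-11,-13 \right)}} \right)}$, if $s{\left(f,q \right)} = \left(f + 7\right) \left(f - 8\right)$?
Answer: $16400$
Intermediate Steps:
$s{\left(f,q \right)} = \left(-8 + f\right) \left(7 + f\right)$ ($s{\left(f,q \right)} = \left(7 + f\right) \left(-8 + f\right) = \left(-8 + f\right) \left(7 + f\right)$)
$A{\left(g \right)} = 16$ ($A{\left(g \right)} = -97 + 113 = 16$)
$\left(-12 - 116\right)^{2} + A{\left(\frac{1}{-262 + s{\left(-11,-13 \right)}} \right)} = \left(-12 - 116\right)^{2} + 16 = \left(-128\right)^{2} + 16 = 16384 + 16 = 16400$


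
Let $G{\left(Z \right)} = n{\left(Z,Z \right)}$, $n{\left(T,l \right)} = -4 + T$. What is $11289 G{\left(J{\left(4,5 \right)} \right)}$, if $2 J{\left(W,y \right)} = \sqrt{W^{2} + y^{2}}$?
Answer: $-45156 + \frac{11289 \sqrt{41}}{2} \approx -9013.6$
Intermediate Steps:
$J{\left(W,y \right)} = \frac{\sqrt{W^{2} + y^{2}}}{2}$
$G{\left(Z \right)} = -4 + Z$
$11289 G{\left(J{\left(4,5 \right)} \right)} = 11289 \left(-4 + \frac{\sqrt{4^{2} + 5^{2}}}{2}\right) = 11289 \left(-4 + \frac{\sqrt{16 + 25}}{2}\right) = 11289 \left(-4 + \frac{\sqrt{41}}{2}\right) = -45156 + \frac{11289 \sqrt{41}}{2}$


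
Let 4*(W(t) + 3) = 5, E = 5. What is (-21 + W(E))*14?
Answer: -637/2 ≈ -318.50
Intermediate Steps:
W(t) = -7/4 (W(t) = -3 + (¼)*5 = -3 + 5/4 = -7/4)
(-21 + W(E))*14 = (-21 - 7/4)*14 = -91/4*14 = -637/2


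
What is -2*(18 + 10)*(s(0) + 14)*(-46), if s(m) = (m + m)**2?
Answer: 36064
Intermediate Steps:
s(m) = 4*m**2 (s(m) = (2*m)**2 = 4*m**2)
-2*(18 + 10)*(s(0) + 14)*(-46) = -2*(18 + 10)*(4*0**2 + 14)*(-46) = -56*(4*0 + 14)*(-46) = -56*(0 + 14)*(-46) = -56*14*(-46) = -2*392*(-46) = -784*(-46) = 36064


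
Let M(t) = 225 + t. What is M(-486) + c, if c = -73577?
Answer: -73838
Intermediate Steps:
M(-486) + c = (225 - 486) - 73577 = -261 - 73577 = -73838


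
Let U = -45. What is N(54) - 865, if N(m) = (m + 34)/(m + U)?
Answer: -7697/9 ≈ -855.22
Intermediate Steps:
N(m) = (34 + m)/(-45 + m) (N(m) = (m + 34)/(m - 45) = (34 + m)/(-45 + m))
N(54) - 865 = (34 + 54)/(-45 + 54) - 865 = 88/9 - 865 = -7697/9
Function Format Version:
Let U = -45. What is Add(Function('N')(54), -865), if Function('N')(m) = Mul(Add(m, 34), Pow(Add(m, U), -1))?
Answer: Rational(-7697, 9) ≈ -855.22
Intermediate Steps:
Function('N')(m) = Mul(Pow(Add(-45, m), -1), Add(34, m)) (Function('N')(m) = Mul(Add(m, 34), Pow(Add(m, -45), -1)) = Mul(Add(34, m), Pow(Add(-45, m), -1)) = Mul(Pow(Add(-45, m), -1), Add(34, m)))
Add(Function('N')(54), -865) = Add(Mul(Pow(Add(-45, 54), -1), Add(34, 54)), -865) = Add(Mul(Pow(9, -1), 88), -865) = Add(Mul(Rational(1, 9), 88), -865) = Add(Rational(88, 9), -865) = Rational(-7697, 9)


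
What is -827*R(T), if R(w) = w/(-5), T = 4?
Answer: 3308/5 ≈ 661.60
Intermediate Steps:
R(w) = -w/5 (R(w) = w*(-⅕) = -w/5)
-827*R(T) = -(-827)*4/5 = -827*(-⅘) = 3308/5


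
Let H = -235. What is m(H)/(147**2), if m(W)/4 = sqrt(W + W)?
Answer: 4*I*sqrt(470)/21609 ≈ 0.004013*I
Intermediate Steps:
m(W) = 4*sqrt(2)*sqrt(W) (m(W) = 4*sqrt(W + W) = 4*sqrt(2*W) = 4*(sqrt(2)*sqrt(W)) = 4*sqrt(2)*sqrt(W))
m(H)/(147**2) = (4*sqrt(2)*sqrt(-235))/(147**2) = (4*sqrt(2)*(I*sqrt(235)))/21609 = (4*I*sqrt(470))*(1/21609) = 4*I*sqrt(470)/21609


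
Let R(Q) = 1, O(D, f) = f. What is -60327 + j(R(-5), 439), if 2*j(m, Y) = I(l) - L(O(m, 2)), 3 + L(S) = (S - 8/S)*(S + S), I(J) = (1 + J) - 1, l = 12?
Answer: -120631/2 ≈ -60316.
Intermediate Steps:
I(J) = J
L(S) = -3 + 2*S*(S - 8/S) (L(S) = -3 + (S - 8/S)*(S + S) = -3 + (S - 8/S)*(2*S) = -3 + 2*S*(S - 8/S))
j(m, Y) = 23/2 (j(m, Y) = (12 - (-19 + 2*2²))/2 = (12 - (-19 + 2*4))/2 = (12 - (-19 + 8))/2 = (12 - 1*(-11))/2 = (12 + 11)/2 = (½)*23 = 23/2)
-60327 + j(R(-5), 439) = -60327 + 23/2 = -120631/2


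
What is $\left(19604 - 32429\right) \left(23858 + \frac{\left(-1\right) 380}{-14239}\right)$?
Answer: $- \frac{4356837718650}{14239} \approx -3.0598 \cdot 10^{8}$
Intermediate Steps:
$\left(19604 - 32429\right) \left(23858 + \frac{\left(-1\right) 380}{-14239}\right) = - 12825 \left(23858 - - \frac{380}{14239}\right) = - 12825 \left(23858 + \frac{380}{14239}\right) = \left(-12825\right) \frac{339714442}{14239} = - \frac{4356837718650}{14239}$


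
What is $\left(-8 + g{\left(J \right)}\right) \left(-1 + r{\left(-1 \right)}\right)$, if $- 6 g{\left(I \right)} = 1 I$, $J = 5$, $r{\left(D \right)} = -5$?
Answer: $53$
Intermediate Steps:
$g{\left(I \right)} = - \frac{I}{6}$ ($g{\left(I \right)} = - \frac{1 I}{6} = - \frac{I}{6}$)
$\left(-8 + g{\left(J \right)}\right) \left(-1 + r{\left(-1 \right)}\right) = \left(-8 - \frac{5}{6}\right) \left(-1 - 5\right) = \left(-8 - \frac{5}{6}\right) \left(-6\right) = \left(- \frac{53}{6}\right) \left(-6\right) = 53$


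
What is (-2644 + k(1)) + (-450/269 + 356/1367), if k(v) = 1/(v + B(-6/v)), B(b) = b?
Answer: -4864262713/1838615 ≈ -2645.6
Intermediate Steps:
k(v) = 1/(v - 6/v)
(-2644 + k(1)) + (-450/269 + 356/1367) = (-2644 + 1/(-6 + 1**2)) + (-450/269 + 356/1367) = (-2644 + 1/(-6 + 1)) + (-450*1/269 + 356*(1/1367)) = (-2644 + 1/(-5)) + (-450/269 + 356/1367) = (-2644 + 1*(-1/5)) - 519386/367723 = (-2644 - 1/5) - 519386/367723 = -13221/5 - 519386/367723 = -4864262713/1838615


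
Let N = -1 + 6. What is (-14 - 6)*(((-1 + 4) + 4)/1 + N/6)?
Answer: -470/3 ≈ -156.67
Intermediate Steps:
N = 5
(-14 - 6)*(((-1 + 4) + 4)/1 + N/6) = (-14 - 6)*(((-1 + 4) + 4)/1 + 5/6) = -20*((3 + 4)*1 + 5*(1/6)) = -20*(7*1 + 5/6) = -20*(7 + 5/6) = -20*47/6 = -470/3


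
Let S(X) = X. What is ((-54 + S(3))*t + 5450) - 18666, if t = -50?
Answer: -10666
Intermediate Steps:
((-54 + S(3))*t + 5450) - 18666 = ((-54 + 3)*(-50) + 5450) - 18666 = (-51*(-50) + 5450) - 18666 = (2550 + 5450) - 18666 = 8000 - 18666 = -10666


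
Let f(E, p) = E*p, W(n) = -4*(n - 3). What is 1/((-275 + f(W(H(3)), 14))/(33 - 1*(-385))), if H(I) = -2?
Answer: 418/5 ≈ 83.600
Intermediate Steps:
W(n) = 12 - 4*n (W(n) = -4*(-3 + n) = 12 - 4*n)
1/((-275 + f(W(H(3)), 14))/(33 - 1*(-385))) = 1/((-275 + (12 - 4*(-2))*14)/(33 - 1*(-385))) = 1/((-275 + (12 + 8)*14)/(33 + 385)) = 1/((-275 + 20*14)/418) = 1/((-275 + 280)*(1/418)) = 1/(5*(1/418)) = 1/(5/418) = 418/5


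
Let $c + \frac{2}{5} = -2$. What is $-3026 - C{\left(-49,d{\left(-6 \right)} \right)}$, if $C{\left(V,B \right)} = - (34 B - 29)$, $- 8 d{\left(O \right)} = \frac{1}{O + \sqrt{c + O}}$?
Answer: $- \frac{452055}{148} + \frac{17 i \sqrt{210}}{888} \approx -3054.4 + 0.27742 i$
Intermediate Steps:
$c = - \frac{12}{5}$ ($c = - \frac{2}{5} - 2 = - \frac{12}{5} \approx -2.4$)
$d{\left(O \right)} = - \frac{1}{8 \left(O + \sqrt{- \frac{12}{5} + O}\right)}$
$C{\left(V,B \right)} = 29 - 34 B$ ($C{\left(V,B \right)} = - (-29 + 34 B) = 29 - 34 B$)
$-3026 - C{\left(-49,d{\left(-6 \right)} \right)} = -3026 - \left(29 - 34 \left(- \frac{5}{40 \left(-6\right) + 8 \sqrt{5} \sqrt{-12 + 5 \left(-6\right)}}\right)\right) = -3026 - \left(29 - 34 \left(- \frac{5}{-240 + 8 \sqrt{5} \sqrt{-12 - 30}}\right)\right) = -3026 - \left(29 - 34 \left(- \frac{5}{-240 + 8 \sqrt{5} \sqrt{-42}}\right)\right) = -3026 - \left(29 - 34 \left(- \frac{5}{-240 + 8 \sqrt{5} i \sqrt{42}}\right)\right) = -3026 - \left(29 - 34 \left(- \frac{5}{-240 + 8 i \sqrt{210}}\right)\right) = -3026 - \left(29 + \frac{170}{-240 + 8 i \sqrt{210}}\right) = -3055 - \frac{170}{-240 + 8 i \sqrt{210}}$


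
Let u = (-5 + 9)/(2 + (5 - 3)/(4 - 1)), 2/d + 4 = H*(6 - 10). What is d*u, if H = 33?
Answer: -3/136 ≈ -0.022059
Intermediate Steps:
d = -1/68 (d = 2/(-4 + 33*(6 - 10)) = 2/(-4 + 33*(-4)) = 2/(-4 - 132) = 2/(-136) = 2*(-1/136) = -1/68 ≈ -0.014706)
u = 3/2 (u = 4/(2 + 2/3) = 4/(2 + 2*(⅓)) = 4/(2 + ⅔) = 4/(8/3) = 4*(3/8) = 3/2 ≈ 1.5000)
d*u = -1/68*3/2 = -3/136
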